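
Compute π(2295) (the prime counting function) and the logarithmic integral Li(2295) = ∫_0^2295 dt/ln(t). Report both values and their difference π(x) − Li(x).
π(2295) = 341;  Li(2295) ≈ 353.27;  π(x) − Li(x) ≈ -12.27.

Direct count of primes ≤ 2295 gives π(2295) = 341. Numerical evaluation of the logarithmic integral gives Li(2295) ≈ 353.27. The difference π(x) − Li(x) ≈ -12.27 is typically negative for small/moderate x (Li(x) overestimates), though Littlewood's theorem shows this sign changes infinitely often.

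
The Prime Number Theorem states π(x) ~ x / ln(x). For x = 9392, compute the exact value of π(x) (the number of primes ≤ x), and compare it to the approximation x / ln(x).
π(9392) = 1161;  x/ln(x) ≈ 1026.72;  relative error ≈ 11.57%.

Directly count primes up to 9392: π(9392) = 1161. The PNT approximation gives 9392/ln(9392) ≈ 9392/9.14761 ≈ 1026.72. Relative error (π(x) − x/ln(x)) / π(x) ≈ 11.57%; the approximation is known to undercount slightly (Li(x) is a better estimate).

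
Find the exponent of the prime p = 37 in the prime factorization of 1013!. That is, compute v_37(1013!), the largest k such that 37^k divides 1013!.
v_37(1013!) = 27

Legendre's formula: v_p(n!) = Σ_{k ≥ 1} ⌊n / p^k⌋. For p = 37, n = 1013, the terms are:
  ⌊1013/37^1⌋ = ⌊1013/37⌋ = 27
(the next term ⌊1013/37^2⌋ = 0, terminating the sum). Summing: v_37(1013!) = 27 = 27.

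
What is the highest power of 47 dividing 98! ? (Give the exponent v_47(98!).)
v_47(98!) = 2

Legendre's formula: v_p(n!) = Σ_{k ≥ 1} ⌊n / p^k⌋. For p = 47, n = 98, the terms are:
  ⌊98/47^1⌋ = ⌊98/47⌋ = 2
(the next term ⌊98/47^2⌋ = 0, terminating the sum). Summing: v_47(98!) = 2 = 2.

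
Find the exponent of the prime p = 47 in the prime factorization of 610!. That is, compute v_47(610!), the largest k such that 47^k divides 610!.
v_47(610!) = 12

Legendre's formula: v_p(n!) = Σ_{k ≥ 1} ⌊n / p^k⌋. For p = 47, n = 610, the terms are:
  ⌊610/47^1⌋ = ⌊610/47⌋ = 12
(the next term ⌊610/47^2⌋ = 0, terminating the sum). Summing: v_47(610!) = 12 = 12.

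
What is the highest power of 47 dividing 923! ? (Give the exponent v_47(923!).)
v_47(923!) = 19

Legendre's formula: v_p(n!) = Σ_{k ≥ 1} ⌊n / p^k⌋. For p = 47, n = 923, the terms are:
  ⌊923/47^1⌋ = ⌊923/47⌋ = 19
(the next term ⌊923/47^2⌋ = 0, terminating the sum). Summing: v_47(923!) = 19 = 19.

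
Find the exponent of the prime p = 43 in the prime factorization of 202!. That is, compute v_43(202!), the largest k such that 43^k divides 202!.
v_43(202!) = 4

Legendre's formula: v_p(n!) = Σ_{k ≥ 1} ⌊n / p^k⌋. For p = 43, n = 202, the terms are:
  ⌊202/43^1⌋ = ⌊202/43⌋ = 4
(the next term ⌊202/43^2⌋ = 0, terminating the sum). Summing: v_43(202!) = 4 = 4.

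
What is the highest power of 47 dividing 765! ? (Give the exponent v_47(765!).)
v_47(765!) = 16

Legendre's formula: v_p(n!) = Σ_{k ≥ 1} ⌊n / p^k⌋. For p = 47, n = 765, the terms are:
  ⌊765/47^1⌋ = ⌊765/47⌋ = 16
(the next term ⌊765/47^2⌋ = 0, terminating the sum). Summing: v_47(765!) = 16 = 16.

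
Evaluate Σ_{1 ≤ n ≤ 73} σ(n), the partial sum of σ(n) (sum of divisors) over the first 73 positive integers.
Σ_{n ≤ 73} σ(n) = 4406

Compute σ(n) for each 1 ≤ n ≤ 73: σ(1) = 1, σ(2) = 3, σ(3) = 4, σ(4) = 7, σ(5) = 6, σ(6) = 12, σ(7) = 8, σ(8) = 15, σ(9) = 13, σ(10) = 18, σ(11) = 12, σ(12) = 28, σ(13) = 14, σ(14) = 24, σ(15) = 24, σ(16) = 31, σ(17) = 18, σ(18) = 39, σ(19) = 20, σ(20) = 42, σ(21) = 32, σ(22) = 36, σ(23) = 24, σ(24) = 60, σ(25) = 31, σ(26) = 42, σ(27) = 40, σ(28) = 56, σ(29) = 30, σ(30) = 72, σ(31) = 32, σ(32) = 63, σ(33) = 48, σ(34) = 54, σ(35) = 48, σ(36) = 91, σ(37) = 38, σ(38) = 60, σ(39) = 56, σ(40) = 90, σ(41) = 42, σ(42) = 96, σ(43) = 44, σ(44) = 84, σ(45) = 78, σ(46) = 72, σ(47) = 48, σ(48) = 124, σ(49) = 57, σ(50) = 93, σ(51) = 72, σ(52) = 98, σ(53) = 54, σ(54) = 120, σ(55) = 72, σ(56) = 120, σ(57) = 80, σ(58) = 90, σ(59) = 60, σ(60) = 168, σ(61) = 62, σ(62) = 96, σ(63) = 104, σ(64) = 127, σ(65) = 84, σ(66) = 144, σ(67) = 68, σ(68) = 126, σ(69) = 96, σ(70) = 144, σ(71) = 72, σ(72) = 195, σ(73) = 74. Summing all 73 values: 4406. (Average order: Σ_{n ≤ x} σ(n) ~ (π²/12) x². For x = 73, (π²/12)·73² ≈ 4382.93.)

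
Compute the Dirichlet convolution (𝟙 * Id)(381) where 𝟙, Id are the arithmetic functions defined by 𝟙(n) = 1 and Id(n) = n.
(𝟙 * Id)(381) = 512

Divisors of 381: [1, 3, 127, 381]. For each d | 381:
  d = 1: 𝟙(1) · Id(381/1) = 1 · 381 = 381
  d = 3: 𝟙(3) · Id(381/3) = 1 · 127 = 127
  d = 127: 𝟙(127) · Id(381/127) = 1 · 3 = 3
  d = 381: 𝟙(381) · Id(381/381) = 1 · 1 = 1
Summing: (𝟙 * Id)(381) = 381 + 127 + 3 + 1 = 512.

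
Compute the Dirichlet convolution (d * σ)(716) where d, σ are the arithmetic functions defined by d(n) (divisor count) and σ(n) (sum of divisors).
(d * σ)(716) = 2912

Divisors of 716: [1, 2, 4, 179, 358, 716]. For each d | 716:
  d = 1: d(1) · σ(716/1) = 1 · 1260 = 1260
  d = 2: d(2) · σ(716/2) = 2 · 540 = 1080
  d = 4: d(4) · σ(716/4) = 3 · 180 = 540
  d = 179: d(179) · σ(716/179) = 2 · 7 = 14
  d = 358: d(358) · σ(716/358) = 4 · 3 = 12
  d = 716: d(716) · σ(716/716) = 6 · 1 = 6
Summing: (d * σ)(716) = 1260 + 1080 + 540 + 14 + 12 + 6 = 2912.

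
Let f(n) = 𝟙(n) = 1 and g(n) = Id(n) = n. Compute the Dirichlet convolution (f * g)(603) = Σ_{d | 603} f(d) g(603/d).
(𝟙 * Id)(603) = 884

Divisors of 603: [1, 3, 9, 67, 201, 603]. For each d | 603:
  d = 1: 𝟙(1) · Id(603/1) = 1 · 603 = 603
  d = 3: 𝟙(3) · Id(603/3) = 1 · 201 = 201
  d = 9: 𝟙(9) · Id(603/9) = 1 · 67 = 67
  d = 67: 𝟙(67) · Id(603/67) = 1 · 9 = 9
  d = 201: 𝟙(201) · Id(603/201) = 1 · 3 = 3
  d = 603: 𝟙(603) · Id(603/603) = 1 · 1 = 1
Summing: (𝟙 * Id)(603) = 603 + 201 + 67 + 9 + 3 + 1 = 884.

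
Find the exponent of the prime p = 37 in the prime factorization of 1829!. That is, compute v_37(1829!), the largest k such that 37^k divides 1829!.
v_37(1829!) = 50

Legendre's formula: v_p(n!) = Σ_{k ≥ 1} ⌊n / p^k⌋. For p = 37, n = 1829, the terms are:
  ⌊1829/37^1⌋ = ⌊1829/37⌋ = 49
  ⌊1829/37^2⌋ = ⌊1829/1369⌋ = 1
(the next term ⌊1829/37^3⌋ = 0, terminating the sum). Summing: v_37(1829!) = 49 + 1 = 50.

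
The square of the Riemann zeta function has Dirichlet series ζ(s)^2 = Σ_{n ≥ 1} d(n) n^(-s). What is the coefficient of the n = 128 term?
d(128) = 8

ζ(s)^2 = (Σ 1/m^s)(Σ 1/k^s). The coefficient of 1/n^s in the product is the number of ordered pairs (m, k) with mk = n, which equals d(n). For n = 128, divisors are [1, 2, 4, 8, 16, 32, 64, 128], so d(128) = 8.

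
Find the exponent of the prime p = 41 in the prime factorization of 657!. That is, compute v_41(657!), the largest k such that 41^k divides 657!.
v_41(657!) = 16

Legendre's formula: v_p(n!) = Σ_{k ≥ 1} ⌊n / p^k⌋. For p = 41, n = 657, the terms are:
  ⌊657/41^1⌋ = ⌊657/41⌋ = 16
(the next term ⌊657/41^2⌋ = 0, terminating the sum). Summing: v_41(657!) = 16 = 16.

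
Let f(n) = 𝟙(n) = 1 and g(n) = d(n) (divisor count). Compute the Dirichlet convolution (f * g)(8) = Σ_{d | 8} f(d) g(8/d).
(𝟙 * d)(8) = 10

Divisors of 8: [1, 2, 4, 8]. For each d | 8:
  d = 1: 𝟙(1) · d(8/1) = 1 · 4 = 4
  d = 2: 𝟙(2) · d(8/2) = 1 · 3 = 3
  d = 4: 𝟙(4) · d(8/4) = 1 · 2 = 2
  d = 8: 𝟙(8) · d(8/8) = 1 · 1 = 1
Summing: (𝟙 * d)(8) = 4 + 3 + 2 + 1 = 10.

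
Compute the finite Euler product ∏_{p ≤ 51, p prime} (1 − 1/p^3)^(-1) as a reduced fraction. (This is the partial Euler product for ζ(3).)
∏ = 1417934272824755236225375034446860319/1179638474528270622029363943840940032

The primes p ≤ 51 are [2, 3, 5, 7, 11, 13, 17, 19, 23, 29, 31, 37, 41, 43, 47]. For each prime, (1 − 1/p^3)^(-1) = p^3 / (p^3 − 1). The product is (1 − 1/2^3)^(-1), (1 − 1/3^3)^(-1), (1 − 1/5^3)^(-1), (1 − 1/7^3)^(-1), (1 − 1/11^3)^(-1), (1 − 1/13^3)^(-1), (1 − 1/17^3)^(-1), (1 − 1/19^3)^(-1), (1 − 1/23^3)^(-1), (1 − 1/29^3)^(-1), (1 − 1/31^3)^(-1), (1 − 1/37^3)^(-1), (1 − 1/41^3)^(-1), (1 − 1/43^3)^(-1), (1 − 1/47^3)^(-1) = ∏ p^3 / (p^3 − 1) = 1417934272824755236225375034446860319/1179638474528270622029363943840940032.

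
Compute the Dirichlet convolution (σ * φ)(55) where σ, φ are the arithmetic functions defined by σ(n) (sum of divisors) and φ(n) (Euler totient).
(σ * φ)(55) = 220

Divisors of 55: [1, 5, 11, 55]. For each d | 55:
  d = 1: σ(1) · φ(55/1) = 1 · 40 = 40
  d = 5: σ(5) · φ(55/5) = 6 · 10 = 60
  d = 11: σ(11) · φ(55/11) = 12 · 4 = 48
  d = 55: σ(55) · φ(55/55) = 72 · 1 = 72
Summing: (σ * φ)(55) = 40 + 60 + 48 + 72 = 220.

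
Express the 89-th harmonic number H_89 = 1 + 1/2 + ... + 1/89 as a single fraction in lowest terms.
H_89 = 3645196481713595484337076792241271893701/718766754945489455304472257065075294400

Direct summation: H_89 = 1 + 1/2 + ... + 1/89. The least common denominator is lcm(1, ..., 89) = 718766754945489455304472257065075294400; over this denominator the numerator is 718766754945489455304472257065075294400 + 359383377472744727652236128532537647200 + 239588918315163151768157419021691764800 + 179691688736372363826118064266268823600 + 143753350989097891060894451413015058880 + 119794459157581575884078709510845882400 + 102680964992212779329210322437867899200 + 89845844368186181913059032133134411800 + 79862972771721050589385806340563921600 + 71876675494548945530447225706507529440 + 65342432267771768664042932460461390400 + 59897229578790787942039354755422941200 + 55289750380422265792651712081928868800 + 51340482496106389664605161218933949600 + 47917783663032630353631483804338352960 + 44922922184093090956529516066567205900 + 42280397349734673841439544533239723200 + 39931486385860525294692903170281960800 + 37829829207657339752866960898161857600 + 35938337747274472765223612853253764720 + 34226988330737593109736774145955966400 + 32671216133885884332021466230230695200 + 31250728475890845882803141611525012800 + 29948614789395393971019677377711470600 + 28750670197819578212178890282603011776 + 27644875190211132896325856040964434400 + 26620990923907016863128602113521307200 + 25670241248053194832302580609466974800 + 24785060515361705355326629553968113600 + 23958891831516315176815741902169176480 + 23186024353080305009821685711776622400 + 22461461092046545478264758033283602950 + 21780810755923922888014310820153796800 + 21140198674867336920719772266619861600 + 20536192998442555865842064487573579840 + 19965743192930262647346451585140980400 + 19426128512040255548769520461218251200 + 18914914603828669876433480449080928800 + 18429916793474088597550570693976289600 + 17969168873637236382611806426626882360 + 17530896462085108665962737977196958400 + 17113494165368796554868387072977983200 + 16715505928964871053592378071280820800 + 16335608066942942166010733115115347600 + 15972594554344210117877161268112784320 + 15625364237945422941401570805762506400 + 15292909679691265006478133129044155200 + 14974307394697696985509838688855735300 + 14668709284601825618458617491123985600 + 14375335098909789106089445141301505888 + 14093465783244891280479848177746574400 + 13822437595105566448162928020482217200 + 13561636885763951986876835038963684800 + 13310495461953508431564301056760653600 + 13068486453554353732808586492092278080 + 12835120624026597416151290304733487400 + 12609943069219113250955653632720619200 + 12392530257680852677663314776984056800 + 12182487371957448394991055204492801600 + 11979445915758157588407870951084588240 + 11783061556483433693515938640411070400 + 11593012176540152504910842855888311200 + 11408996110245864369912258048651988800 + 11230730546023272739132379016641801475 + 11057950076084453158530342416385773760 + 10890405377961961444007155410076898400 + 10727862014111782914992123239777243200 + 10570099337433668460359886133309930800 + 10416909491963615294267713870508337600 + 10268096499221277932921032243786789920 + 10123475421767457116964397986832046400 + 9982871596465131323673225792570490200 + 9846119930760129524718798041987332800 + 9713064256020127774384760230609125600 + 9583556732606526070726296760867670592 + 9457457301914334938216740224540464400 + 9334633181110252666291847494351627200 + 9214958396737044298775285346988144800 + 9098313353740372851955345026140193600 + 8984584436818618191305903213313441180 + 8873663641302338954376200704507102400 + 8765448231042554332981368988598479200 + 8659840421029993437403280205603316800 + 8556747082684398277434193536488991600 + 8456079469946934768287908906647944640 + 8357752964482435526796189035640410400 + 8261686838453901785108876517989371200 + 8167804033471471083005366557557673800 + 8076030954443701744994070304101969600 = 3645196481713595484337076792241271893701, so H_89 = 3645196481713595484337076792241271893701/718766754945489455304472257065075294400 (already in lowest terms) ≈ 5.07146. (The PNT-adjacent estimate ln(89) + γ ≈ 5.06585 matches within O(1/n).)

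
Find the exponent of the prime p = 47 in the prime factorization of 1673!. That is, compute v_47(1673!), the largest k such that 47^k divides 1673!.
v_47(1673!) = 35

Legendre's formula: v_p(n!) = Σ_{k ≥ 1} ⌊n / p^k⌋. For p = 47, n = 1673, the terms are:
  ⌊1673/47^1⌋ = ⌊1673/47⌋ = 35
(the next term ⌊1673/47^2⌋ = 0, terminating the sum). Summing: v_47(1673!) = 35 = 35.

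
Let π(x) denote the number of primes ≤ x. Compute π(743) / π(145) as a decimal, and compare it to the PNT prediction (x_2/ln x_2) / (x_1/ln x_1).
π(743)/π(145) = 132/34 ≈ 3.8824;  PNT prediction ≈ 3.8576.

π(145) = 34 and π(743) = 132, so π(743)/π(145) ≈ 3.8824. The PNT-predicted ratio is (743/ln(743)) / (145/ln(145)) ≈ 3.8576. The two agree to within a few percent, as expected.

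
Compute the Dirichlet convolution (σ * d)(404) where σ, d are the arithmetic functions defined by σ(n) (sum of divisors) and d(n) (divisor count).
(σ * d)(404) = 1664

Divisors of 404: [1, 2, 4, 101, 202, 404]. For each d | 404:
  d = 1: σ(1) · d(404/1) = 1 · 6 = 6
  d = 2: σ(2) · d(404/2) = 3 · 4 = 12
  d = 4: σ(4) · d(404/4) = 7 · 2 = 14
  d = 101: σ(101) · d(404/101) = 102 · 3 = 306
  d = 202: σ(202) · d(404/202) = 306 · 2 = 612
  d = 404: σ(404) · d(404/404) = 714 · 1 = 714
Summing: (σ * d)(404) = 6 + 12 + 14 + 306 + 612 + 714 = 1664.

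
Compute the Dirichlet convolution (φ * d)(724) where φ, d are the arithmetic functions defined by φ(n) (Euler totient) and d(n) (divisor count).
(φ * d)(724) = 1274

Divisors of 724: [1, 2, 4, 181, 362, 724]. For each d | 724:
  d = 1: φ(1) · d(724/1) = 1 · 6 = 6
  d = 2: φ(2) · d(724/2) = 1 · 4 = 4
  d = 4: φ(4) · d(724/4) = 2 · 2 = 4
  d = 181: φ(181) · d(724/181) = 180 · 3 = 540
  d = 362: φ(362) · d(724/362) = 180 · 2 = 360
  d = 724: φ(724) · d(724/724) = 360 · 1 = 360
Summing: (φ * d)(724) = 6 + 4 + 4 + 540 + 360 + 360 = 1274.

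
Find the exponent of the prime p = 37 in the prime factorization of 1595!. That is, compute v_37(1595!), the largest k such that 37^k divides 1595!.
v_37(1595!) = 44

Legendre's formula: v_p(n!) = Σ_{k ≥ 1} ⌊n / p^k⌋. For p = 37, n = 1595, the terms are:
  ⌊1595/37^1⌋ = ⌊1595/37⌋ = 43
  ⌊1595/37^2⌋ = ⌊1595/1369⌋ = 1
(the next term ⌊1595/37^3⌋ = 0, terminating the sum). Summing: v_37(1595!) = 43 + 1 = 44.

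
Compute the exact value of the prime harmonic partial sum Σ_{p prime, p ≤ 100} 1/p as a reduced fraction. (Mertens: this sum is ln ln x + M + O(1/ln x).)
Σ 1/p = 4156517583588203716343221884611037839/2305567963945518424753102147331756070

π(100) = 25, so the primes ≤ 100 are [2, 3, 5, 7, 11, 13, 17, 19, 23, 29, 31, 37, 41, 43, 47, 53, 59, 61, 67, 71, 73, 79, 83, 89, 97]. Summing 1/p over these primes: 4156517583588203716343221884611037839/2305567963945518424753102147331756070 ≈ 1.8028. Mertens estimate ln ln(100) + 0.2615 ≈ 1.7887.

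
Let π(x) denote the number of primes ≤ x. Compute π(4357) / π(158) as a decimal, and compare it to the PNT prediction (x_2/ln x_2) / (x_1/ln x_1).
π(4357)/π(158) = 595/37 ≈ 16.0811;  PNT prediction ≈ 16.6603.

π(158) = 37 and π(4357) = 595, so π(4357)/π(158) ≈ 16.0811. The PNT-predicted ratio is (4357/ln(4357)) / (158/ln(158)) ≈ 16.6603. The two agree to within a few percent, as expected.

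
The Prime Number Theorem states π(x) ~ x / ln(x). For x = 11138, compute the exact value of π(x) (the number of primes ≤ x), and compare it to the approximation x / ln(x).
π(11138) = 1349;  x/ln(x) ≈ 1195.31;  relative error ≈ 11.39%.

Directly count primes up to 11138: π(11138) = 1349. The PNT approximation gives 11138/ln(11138) ≈ 11138/9.31812 ≈ 1195.31. Relative error (π(x) − x/ln(x)) / π(x) ≈ 11.39%; the approximation is known to undercount slightly (Li(x) is a better estimate).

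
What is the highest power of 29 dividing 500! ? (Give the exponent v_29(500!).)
v_29(500!) = 17

Legendre's formula: v_p(n!) = Σ_{k ≥ 1} ⌊n / p^k⌋. For p = 29, n = 500, the terms are:
  ⌊500/29^1⌋ = ⌊500/29⌋ = 17
(the next term ⌊500/29^2⌋ = 0, terminating the sum). Summing: v_29(500!) = 17 = 17.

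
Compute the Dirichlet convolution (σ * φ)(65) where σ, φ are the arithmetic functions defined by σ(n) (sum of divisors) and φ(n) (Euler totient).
(σ * φ)(65) = 260

Divisors of 65: [1, 5, 13, 65]. For each d | 65:
  d = 1: σ(1) · φ(65/1) = 1 · 48 = 48
  d = 5: σ(5) · φ(65/5) = 6 · 12 = 72
  d = 13: σ(13) · φ(65/13) = 14 · 4 = 56
  d = 65: σ(65) · φ(65/65) = 84 · 1 = 84
Summing: (σ * φ)(65) = 48 + 72 + 56 + 84 = 260.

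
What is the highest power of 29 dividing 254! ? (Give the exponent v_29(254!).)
v_29(254!) = 8

Legendre's formula: v_p(n!) = Σ_{k ≥ 1} ⌊n / p^k⌋. For p = 29, n = 254, the terms are:
  ⌊254/29^1⌋ = ⌊254/29⌋ = 8
(the next term ⌊254/29^2⌋ = 0, terminating the sum). Summing: v_29(254!) = 8 = 8.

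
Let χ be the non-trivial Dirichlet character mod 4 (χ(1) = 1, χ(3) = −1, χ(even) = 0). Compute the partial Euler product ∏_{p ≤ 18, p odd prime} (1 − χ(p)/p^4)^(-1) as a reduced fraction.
∏ = 1355132279576075/1370266988576768

The odd primes p ≤ 18 are [3, 5, 7, 11, 13, 17]. For each, χ(p) = 1 if p ≡ 1 mod 4, χ(p) = −1 if p ≡ 3 mod 4. Taking (1 − χ(p)/p^4)^(-1) = p^4/(p^4 − χ(p)): (1 − (-1)/3^4)^(-1) · (1 − (1)/5^4)^(-1) · (1 − (-1)/7^4)^(-1) · (1 − (-1)/11^4)^(-1) · (1 − (1)/13^4)^(-1) · (1 − (1)/17^4)^(-1) = 1355132279576075/1370266988576768.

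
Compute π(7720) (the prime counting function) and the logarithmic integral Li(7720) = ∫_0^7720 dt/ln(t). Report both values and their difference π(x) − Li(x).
π(7720) = 979;  Li(7720) ≈ 995.20;  π(x) − Li(x) ≈ -16.20.

Direct count of primes ≤ 7720 gives π(7720) = 979. Numerical evaluation of the logarithmic integral gives Li(7720) ≈ 995.20. The difference π(x) − Li(x) ≈ -16.20 is typically negative for small/moderate x (Li(x) overestimates), though Littlewood's theorem shows this sign changes infinitely often.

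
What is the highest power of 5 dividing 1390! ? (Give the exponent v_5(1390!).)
v_5(1390!) = 346

Legendre's formula: v_p(n!) = Σ_{k ≥ 1} ⌊n / p^k⌋. For p = 5, n = 1390, the terms are:
  ⌊1390/5^1⌋ = ⌊1390/5⌋ = 278
  ⌊1390/5^2⌋ = ⌊1390/25⌋ = 55
  ⌊1390/5^3⌋ = ⌊1390/125⌋ = 11
  ⌊1390/5^4⌋ = ⌊1390/625⌋ = 2
(the next term ⌊1390/5^5⌋ = 0, terminating the sum). Summing: v_5(1390!) = 278 + 55 + 11 + 2 = 346.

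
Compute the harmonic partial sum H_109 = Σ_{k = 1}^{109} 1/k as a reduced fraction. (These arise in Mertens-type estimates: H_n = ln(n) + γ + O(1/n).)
H_109 = 8921300974621008344560891131674592385138744074343/1691837260754386654006214227002266112914383247040

Direct summation: H_109 = 1 + 1/2 + ... + 1/109. The least common denominator is lcm(1, ..., 109) = 8459186303771933270031071135011330564571916235200; over this denominator the numerator is 8459186303771933270031071135011330564571916235200 + 4229593151885966635015535567505665282285958117600 + 2819728767923977756677023711670443521523972078400 + 2114796575942983317507767783752832641142979058800 + 1691837260754386654006214227002266112914383247040 + 1409864383961988878338511855835221760761986039200 + 1208455186253133324290153019287332937795988033600 + 1057398287971491658753883891876416320571489529400 + 939909589307992585559007903890147840507990692800 + 845918630377193327003107113501133056457191623520 + 769016936706539388184642830455575505870174203200 + 704932191980994439169255927917610880380993019600 + 650706638751687174617774702693179274197839710400 + 604227593126566662145076509643666468897994016800 + 563945753584795551335404742334088704304794415680 + 528699143985745829376941945938208160285744764700 + 497599194339525486472415949118313562621877425600 + 469954794653996292779503951945073920253995346400 + 445220331777470172106898480790070029714311380800 + 422959315188596663501553556750566528228595811760 + 402818395417711108096717673095777645931996011200 + 384508468353269694092321415227787752935087101600 + 367790708859649272610046571087449154981387662400 + 352466095990497219584627963958805440190496509800 + 338367452150877330801242845400453222582876649408 + 325353319375843587308887351346589637098919855200 + 313303196435997528519669301296715946835996897600 + 302113796563283331072538254821833234448997008400 + 291696079440411492070036935690045881536962628800 + 281972876792397775667702371167044352152397207840 + 272876977541030105484873262419720340792642459200 + 264349571992872914688470972969104080142872382350 + 256338978902179796061547610151858501956724734400 + 248799597169762743236207974559156781310938712800 + 241691037250626664858030603857466587559197606720 + 234977397326998146389751975972536960126997673200 + 228626656858700899190028949594900826069511249600 + 222610165888735086053449240395035014857155690400 + 216902212917229058205924900897726424732613236800 + 211479657594298331750776778375283264114297905880 + 206321617165169104147099295975886111331022347200 + 201409197708855554048358836547888822965998005600 + 196725262878417052791420258953751873594695726400 + 192254234176634847046160707613893876467543550800 + 187981917861598517111801580778029568101598138560 + 183895354429824636305023285543724577490693831200 + 179982687314296452553852577340666607756849281600 + 176233047995248609792313981979402720095248254900 + 172636455179019046327164717041047562542284004800 + 169183726075438665400621422700226611291438324704 + 165866398113175162157471983039437854207292475200 + 162676659687921793654443675673294818549459927600 + 159607288750413835283605115754930765369281438400 + 156651598217998764259834650648357973417998448800 + 153803387341307877636928566091115101174034840640 + 151056898281641665536269127410916617224498504200 + 148406777259156724035632826930023343238103793600 + 145848039720205746035018467845022940768481314400 + 143376039046981919831035103983242890924947732800 + 140986438396198887833851185583522176076198603920 + 138675185307736610984115920246087386304457643200 + 136438488770515052742436631209860170396321229600 + 134272798472570369365572557698592548643998670400 + 132174785996436457344235486484552040071436191175 + 130141327750337434923554940538635854839567942080 + 128169489451089898030773805075929250978362367200 + 126256511996596018955687628880766127829431585600 + 124399798584881371618103987279578390655469356400 + 122596902953216424203348857029149718327129220800 + 120845518625313332429015301928733293779598803360 + 119143469067210327746916494859314514993970651200 + 117488698663499073194875987986268480063498836600 + 115879264435231962603165358013853843350300222400 + 114313328429350449595014474797450413034755624800 + 112789150716959110267080948466817740860958883136 + 111305082944367543026724620197517507428577845200 + 109859562386648484026377547207939357981453457600 + 108451106458614529102962450448863212366306618400 + 107078307642682699620646470063434564108505268800 + 105739828797149165875388389187641632057148952940 + 104434398811999176173223100432238648945332299200 + 103160808582584552073549647987943055665511173600 + 101917907274360641807603266686883500777974894400 + 100704598854427777024179418273944411482999002800 + 99519838867905097294483189823662712524375485120 + 98362631439208526395710129476875936797347863200 + 97232026480137164023345645230015293845654209600 + 96127117088317423523080353806946938233771775400 + 95047037121032958090236754325970006343504676800 + 93990958930799258555900790389014784050799069280 + 92958091250241024945396386099025610599691387200 + 91947677214912318152511642771862288745346915600 + 90958992513676701828291087473240113597547486400 + 89991343657148226276926288670333303878424640800 + 89044066355494034421379696158014005942862276160 + 88116523997624304896156990989701360047624127450 + 87208106224452920309598671494962170768782641600 + 86318227589509523163582358520523781271142002400 + 85446326300726598687182536717286167318908244800 + 84591863037719332700310711350113305645719162352 + 83754319839326071980505654802092381827444715200 + 82933199056587581078735991519718927103646237600 + 82128022366717798738165739174867287034678798400 + 81338329843960896827221837836647409274729963800 + 80563679083542221619343534619155529186399202240 + 79803644375206917641802557877465382684640719200 + 79057815923102180093748328364591874435251553600 + 78325799108999382129917325324178986708999224400 + 77607213796072782293863037935883766647448772800 = 44606504873105041722804455658372961925693720371715, so H_109 = 44606504873105041722804455658372961925693720371715/8459186303771933270031071135011330564571916235200; reducing by gcd(44606504873105041722804455658372961925693720371715, 8459186303771933270031071135011330564571916235200) = 5 gives 8921300974621008344560891131674592385138744074343/1691837260754386654006214227002266112914383247040 ≈ 5.27314. (The PNT-adjacent estimate ln(109) + γ ≈ 5.26856 matches within O(1/n).)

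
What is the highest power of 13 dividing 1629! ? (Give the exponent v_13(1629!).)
v_13(1629!) = 134

Legendre's formula: v_p(n!) = Σ_{k ≥ 1} ⌊n / p^k⌋. For p = 13, n = 1629, the terms are:
  ⌊1629/13^1⌋ = ⌊1629/13⌋ = 125
  ⌊1629/13^2⌋ = ⌊1629/169⌋ = 9
(the next term ⌊1629/13^3⌋ = 0, terminating the sum). Summing: v_13(1629!) = 125 + 9 = 134.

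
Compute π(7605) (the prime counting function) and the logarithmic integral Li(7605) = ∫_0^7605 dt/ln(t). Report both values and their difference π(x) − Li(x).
π(7605) = 966;  Li(7605) ≈ 982.34;  π(x) − Li(x) ≈ -16.34.

Direct count of primes ≤ 7605 gives π(7605) = 966. Numerical evaluation of the logarithmic integral gives Li(7605) ≈ 982.34. The difference π(x) − Li(x) ≈ -16.34 is typically negative for small/moderate x (Li(x) overestimates), though Littlewood's theorem shows this sign changes infinitely often.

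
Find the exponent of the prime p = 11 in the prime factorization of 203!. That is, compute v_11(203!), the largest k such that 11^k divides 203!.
v_11(203!) = 19

Legendre's formula: v_p(n!) = Σ_{k ≥ 1} ⌊n / p^k⌋. For p = 11, n = 203, the terms are:
  ⌊203/11^1⌋ = ⌊203/11⌋ = 18
  ⌊203/11^2⌋ = ⌊203/121⌋ = 1
(the next term ⌊203/11^3⌋ = 0, terminating the sum). Summing: v_11(203!) = 18 + 1 = 19.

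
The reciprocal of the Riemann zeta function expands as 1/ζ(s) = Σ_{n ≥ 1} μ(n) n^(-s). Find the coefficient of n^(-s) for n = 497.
μ(497) = 1

Factor n = 497 = 7 · 71. μ(n) = 0 if any exponent ≥ 2 (not squarefree); otherwise μ(n) = (−1)^{ω(n)} where ω(n) is the number of distinct prime factors. Applying: μ(497) = 1.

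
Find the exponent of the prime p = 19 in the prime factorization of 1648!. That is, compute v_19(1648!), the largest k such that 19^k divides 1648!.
v_19(1648!) = 90

Legendre's formula: v_p(n!) = Σ_{k ≥ 1} ⌊n / p^k⌋. For p = 19, n = 1648, the terms are:
  ⌊1648/19^1⌋ = ⌊1648/19⌋ = 86
  ⌊1648/19^2⌋ = ⌊1648/361⌋ = 4
(the next term ⌊1648/19^3⌋ = 0, terminating the sum). Summing: v_19(1648!) = 86 + 4 = 90.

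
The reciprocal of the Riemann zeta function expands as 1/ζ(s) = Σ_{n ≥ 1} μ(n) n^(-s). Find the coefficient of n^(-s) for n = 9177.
μ(9177) = 1

Factor n = 9177 = 3 · 7 · 19 · 23. μ(n) = 0 if any exponent ≥ 2 (not squarefree); otherwise μ(n) = (−1)^{ω(n)} where ω(n) is the number of distinct prime factors. Applying: μ(9177) = 1.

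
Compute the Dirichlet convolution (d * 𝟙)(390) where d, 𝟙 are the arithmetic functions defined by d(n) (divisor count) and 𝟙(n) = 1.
(d * 𝟙)(390) = 81

Divisors of 390: [1, 2, 3, 5, 6, 10, 13, 15, 26, 30, 39, 65, 78, 130, 195, 390]. For each d | 390:
  d = 1: d(1) · 𝟙(390/1) = 1 · 1 = 1
  d = 2: d(2) · 𝟙(390/2) = 2 · 1 = 2
  d = 3: d(3) · 𝟙(390/3) = 2 · 1 = 2
  d = 5: d(5) · 𝟙(390/5) = 2 · 1 = 2
  d = 6: d(6) · 𝟙(390/6) = 4 · 1 = 4
  d = 10: d(10) · 𝟙(390/10) = 4 · 1 = 4
  d = 13: d(13) · 𝟙(390/13) = 2 · 1 = 2
  d = 15: d(15) · 𝟙(390/15) = 4 · 1 = 4
  d = 26: d(26) · 𝟙(390/26) = 4 · 1 = 4
  d = 30: d(30) · 𝟙(390/30) = 8 · 1 = 8
  d = 39: d(39) · 𝟙(390/39) = 4 · 1 = 4
  d = 65: d(65) · 𝟙(390/65) = 4 · 1 = 4
  d = 78: d(78) · 𝟙(390/78) = 8 · 1 = 8
  d = 130: d(130) · 𝟙(390/130) = 8 · 1 = 8
  d = 195: d(195) · 𝟙(390/195) = 8 · 1 = 8
  d = 390: d(390) · 𝟙(390/390) = 16 · 1 = 16
Summing: (d * 𝟙)(390) = 1 + 2 + 2 + 2 + 4 + 4 + 2 + 4 + 4 + 8 + 4 + 4 + 8 + 8 + 8 + 16 = 81.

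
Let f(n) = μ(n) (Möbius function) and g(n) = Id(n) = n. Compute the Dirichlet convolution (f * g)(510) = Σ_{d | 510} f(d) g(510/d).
(μ * Id)(510) = 128

Divisors of 510: [1, 2, 3, 5, 6, 10, 15, 17, 30, 34, 51, 85, 102, 170, 255, 510]. For each d | 510:
  d = 1: μ(1) · Id(510/1) = 1 · 510 = 510
  d = 2: μ(2) · Id(510/2) = -1 · 255 = -255
  d = 3: μ(3) · Id(510/3) = -1 · 170 = -170
  d = 5: μ(5) · Id(510/5) = -1 · 102 = -102
  d = 6: μ(6) · Id(510/6) = 1 · 85 = 85
  d = 10: μ(10) · Id(510/10) = 1 · 51 = 51
  d = 15: μ(15) · Id(510/15) = 1 · 34 = 34
  d = 17: μ(17) · Id(510/17) = -1 · 30 = -30
  d = 30: μ(30) · Id(510/30) = -1 · 17 = -17
  d = 34: μ(34) · Id(510/34) = 1 · 15 = 15
  d = 51: μ(51) · Id(510/51) = 1 · 10 = 10
  d = 85: μ(85) · Id(510/85) = 1 · 6 = 6
  d = 102: μ(102) · Id(510/102) = -1 · 5 = -5
  d = 170: μ(170) · Id(510/170) = -1 · 3 = -3
  d = 255: μ(255) · Id(510/255) = -1 · 2 = -2
  d = 510: μ(510) · Id(510/510) = 1 · 1 = 1
Summing: (μ * Id)(510) = 510 + -255 + -170 + -102 + 85 + 51 + 34 + -30 + -17 + 15 + 10 + 6 + -5 + -3 + -2 + 1 = 128.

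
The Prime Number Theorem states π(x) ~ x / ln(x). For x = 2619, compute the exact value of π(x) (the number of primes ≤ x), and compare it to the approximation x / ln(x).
π(2619) = 380;  x/ln(x) ≈ 332.76;  relative error ≈ 12.43%.

Directly count primes up to 2619: π(2619) = 380. The PNT approximation gives 2619/ln(2619) ≈ 2619/7.87055 ≈ 332.76. Relative error (π(x) − x/ln(x)) / π(x) ≈ 12.43%; the approximation is known to undercount slightly (Li(x) is a better estimate).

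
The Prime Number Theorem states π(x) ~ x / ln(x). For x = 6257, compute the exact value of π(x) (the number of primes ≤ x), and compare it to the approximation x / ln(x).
π(6257) = 813;  x/ln(x) ≈ 715.78;  relative error ≈ 11.96%.

Directly count primes up to 6257: π(6257) = 813. The PNT approximation gives 6257/ln(6257) ≈ 6257/8.74146 ≈ 715.78. Relative error (π(x) − x/ln(x)) / π(x) ≈ 11.96%; the approximation is known to undercount slightly (Li(x) is a better estimate).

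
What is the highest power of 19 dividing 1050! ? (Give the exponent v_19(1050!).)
v_19(1050!) = 57

Legendre's formula: v_p(n!) = Σ_{k ≥ 1} ⌊n / p^k⌋. For p = 19, n = 1050, the terms are:
  ⌊1050/19^1⌋ = ⌊1050/19⌋ = 55
  ⌊1050/19^2⌋ = ⌊1050/361⌋ = 2
(the next term ⌊1050/19^3⌋ = 0, terminating the sum). Summing: v_19(1050!) = 55 + 2 = 57.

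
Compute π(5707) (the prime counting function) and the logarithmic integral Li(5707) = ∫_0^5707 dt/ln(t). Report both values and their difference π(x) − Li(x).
π(5707) = 751;  Li(5707) ≈ 766.64;  π(x) − Li(x) ≈ -15.64.

Direct count of primes ≤ 5707 gives π(5707) = 751. Numerical evaluation of the logarithmic integral gives Li(5707) ≈ 766.64. The difference π(x) − Li(x) ≈ -15.64 is typically negative for small/moderate x (Li(x) overestimates), though Littlewood's theorem shows this sign changes infinitely often.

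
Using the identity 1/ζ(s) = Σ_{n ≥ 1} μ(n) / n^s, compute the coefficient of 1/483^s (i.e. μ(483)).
μ(483) = -1

Factor n = 483 = 3 · 7 · 23. μ(n) = 0 if any exponent ≥ 2 (not squarefree); otherwise μ(n) = (−1)^{ω(n)} where ω(n) is the number of distinct prime factors. Applying: μ(483) = -1.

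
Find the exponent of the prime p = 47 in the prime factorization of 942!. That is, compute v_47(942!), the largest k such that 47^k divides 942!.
v_47(942!) = 20

Legendre's formula: v_p(n!) = Σ_{k ≥ 1} ⌊n / p^k⌋. For p = 47, n = 942, the terms are:
  ⌊942/47^1⌋ = ⌊942/47⌋ = 20
(the next term ⌊942/47^2⌋ = 0, terminating the sum). Summing: v_47(942!) = 20 = 20.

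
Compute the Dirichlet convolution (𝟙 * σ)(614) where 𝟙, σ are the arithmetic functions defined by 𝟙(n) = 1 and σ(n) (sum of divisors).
(𝟙 * σ)(614) = 1236

Divisors of 614: [1, 2, 307, 614]. For each d | 614:
  d = 1: 𝟙(1) · σ(614/1) = 1 · 924 = 924
  d = 2: 𝟙(2) · σ(614/2) = 1 · 308 = 308
  d = 307: 𝟙(307) · σ(614/307) = 1 · 3 = 3
  d = 614: 𝟙(614) · σ(614/614) = 1 · 1 = 1
Summing: (𝟙 * σ)(614) = 924 + 308 + 3 + 1 = 1236.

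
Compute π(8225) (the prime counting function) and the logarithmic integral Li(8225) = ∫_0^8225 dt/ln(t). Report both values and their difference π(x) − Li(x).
π(8225) = 1031;  Li(8225) ≈ 1051.41;  π(x) − Li(x) ≈ -20.41.

Direct count of primes ≤ 8225 gives π(8225) = 1031. Numerical evaluation of the logarithmic integral gives Li(8225) ≈ 1051.41. The difference π(x) − Li(x) ≈ -20.41 is typically negative for small/moderate x (Li(x) overestimates), though Littlewood's theorem shows this sign changes infinitely often.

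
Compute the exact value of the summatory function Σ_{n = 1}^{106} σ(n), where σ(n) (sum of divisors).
Σ_{n ≤ 106} σ(n) = 9285

Compute σ(n) for each 1 ≤ n ≤ 106: σ(1) = 1, σ(2) = 3, σ(3) = 4, σ(4) = 7, σ(5) = 6, σ(6) = 12, σ(7) = 8, σ(8) = 15, σ(9) = 13, σ(10) = 18, σ(11) = 12, σ(12) = 28, σ(13) = 14, σ(14) = 24, σ(15) = 24, σ(16) = 31, σ(17) = 18, σ(18) = 39, σ(19) = 20, σ(20) = 42, σ(21) = 32, σ(22) = 36, σ(23) = 24, σ(24) = 60, σ(25) = 31, σ(26) = 42, σ(27) = 40, σ(28) = 56, σ(29) = 30, σ(30) = 72, σ(31) = 32, σ(32) = 63, σ(33) = 48, σ(34) = 54, σ(35) = 48, σ(36) = 91, σ(37) = 38, σ(38) = 60, σ(39) = 56, σ(40) = 90, σ(41) = 42, σ(42) = 96, σ(43) = 44, σ(44) = 84, σ(45) = 78, σ(46) = 72, σ(47) = 48, σ(48) = 124, σ(49) = 57, σ(50) = 93, σ(51) = 72, σ(52) = 98, σ(53) = 54, σ(54) = 120, σ(55) = 72, σ(56) = 120, σ(57) = 80, σ(58) = 90, σ(59) = 60, σ(60) = 168, σ(61) = 62, σ(62) = 96, σ(63) = 104, σ(64) = 127, σ(65) = 84, σ(66) = 144, σ(67) = 68, σ(68) = 126, σ(69) = 96, σ(70) = 144, σ(71) = 72, σ(72) = 195, σ(73) = 74, σ(74) = 114, σ(75) = 124, σ(76) = 140, σ(77) = 96, σ(78) = 168, σ(79) = 80, σ(80) = 186, σ(81) = 121, σ(82) = 126, σ(83) = 84, σ(84) = 224, σ(85) = 108, σ(86) = 132, σ(87) = 120, σ(88) = 180, σ(89) = 90, σ(90) = 234, σ(91) = 112, σ(92) = 168, σ(93) = 128, σ(94) = 144, σ(95) = 120, σ(96) = 252, σ(97) = 98, σ(98) = 171, σ(99) = 156, σ(100) = 217, σ(101) = 102, σ(102) = 216, σ(103) = 104, σ(104) = 210, σ(105) = 192, σ(106) = 162. Summing all 106 values: 9285. (Average order: Σ_{n ≤ x} σ(n) ~ (π²/12) x². For x = 106, (π²/12)·106² ≈ 9241.24.)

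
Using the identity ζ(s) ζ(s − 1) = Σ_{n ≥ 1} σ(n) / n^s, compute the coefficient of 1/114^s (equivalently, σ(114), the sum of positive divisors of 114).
σ(114) = 240

In the product (Σ m^0/m^s)(Σ k / k^s) = Σ (Σ_{d | n} d) / n^s, the coefficient of 1/n^s is σ(n) = Σ_{d | n} d. For n = 114, divisors are [1, 2, 3, 6, 19, 38, 57, 114]; summing: σ(114) = 240.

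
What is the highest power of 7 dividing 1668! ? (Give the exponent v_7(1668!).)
v_7(1668!) = 276

Legendre's formula: v_p(n!) = Σ_{k ≥ 1} ⌊n / p^k⌋. For p = 7, n = 1668, the terms are:
  ⌊1668/7^1⌋ = ⌊1668/7⌋ = 238
  ⌊1668/7^2⌋ = ⌊1668/49⌋ = 34
  ⌊1668/7^3⌋ = ⌊1668/343⌋ = 4
(the next term ⌊1668/7^4⌋ = 0, terminating the sum). Summing: v_7(1668!) = 238 + 34 + 4 = 276.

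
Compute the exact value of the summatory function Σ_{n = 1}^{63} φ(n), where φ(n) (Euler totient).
Σ_{n ≤ 63} φ(n) = 1228

Compute φ(n) for each 1 ≤ n ≤ 63: φ(1) = 1, φ(2) = 1, φ(3) = 2, φ(4) = 2, φ(5) = 4, φ(6) = 2, φ(7) = 6, φ(8) = 4, φ(9) = 6, φ(10) = 4, φ(11) = 10, φ(12) = 4, φ(13) = 12, φ(14) = 6, φ(15) = 8, φ(16) = 8, φ(17) = 16, φ(18) = 6, φ(19) = 18, φ(20) = 8, φ(21) = 12, φ(22) = 10, φ(23) = 22, φ(24) = 8, φ(25) = 20, φ(26) = 12, φ(27) = 18, φ(28) = 12, φ(29) = 28, φ(30) = 8, φ(31) = 30, φ(32) = 16, φ(33) = 20, φ(34) = 16, φ(35) = 24, φ(36) = 12, φ(37) = 36, φ(38) = 18, φ(39) = 24, φ(40) = 16, φ(41) = 40, φ(42) = 12, φ(43) = 42, φ(44) = 20, φ(45) = 24, φ(46) = 22, φ(47) = 46, φ(48) = 16, φ(49) = 42, φ(50) = 20, φ(51) = 32, φ(52) = 24, φ(53) = 52, φ(54) = 18, φ(55) = 40, φ(56) = 24, φ(57) = 36, φ(58) = 28, φ(59) = 58, φ(60) = 16, φ(61) = 60, φ(62) = 30, φ(63) = 36. Summing all 63 values: 1228. (Average order: Σ_{n ≤ x} φ(n) ~ (3/π²) x². For x = 63, (3/π²)·63² ≈ 1206.43.)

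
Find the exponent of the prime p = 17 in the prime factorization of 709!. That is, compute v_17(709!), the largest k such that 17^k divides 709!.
v_17(709!) = 43

Legendre's formula: v_p(n!) = Σ_{k ≥ 1} ⌊n / p^k⌋. For p = 17, n = 709, the terms are:
  ⌊709/17^1⌋ = ⌊709/17⌋ = 41
  ⌊709/17^2⌋ = ⌊709/289⌋ = 2
(the next term ⌊709/17^3⌋ = 0, terminating the sum). Summing: v_17(709!) = 41 + 2 = 43.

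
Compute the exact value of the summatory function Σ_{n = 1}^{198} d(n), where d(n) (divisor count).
Σ_{n ≤ 198} d(n) = 1084

Compute d(n) for each 1 ≤ n ≤ 198: d(1) = 1, d(2) = 2, d(3) = 2, d(4) = 3, d(5) = 2, d(6) = 4, d(7) = 2, d(8) = 4, d(9) = 3, d(10) = 4, d(11) = 2, d(12) = 6, d(13) = 2, d(14) = 4, d(15) = 4, d(16) = 5, d(17) = 2, d(18) = 6, d(19) = 2, d(20) = 6, d(21) = 4, d(22) = 4, d(23) = 2, d(24) = 8, d(25) = 3, d(26) = 4, d(27) = 4, d(28) = 6, d(29) = 2, d(30) = 8, d(31) = 2, d(32) = 6, d(33) = 4, d(34) = 4, d(35) = 4, d(36) = 9, d(37) = 2, d(38) = 4, d(39) = 4, d(40) = 8, d(41) = 2, d(42) = 8, d(43) = 2, d(44) = 6, d(45) = 6, d(46) = 4, d(47) = 2, d(48) = 10, d(49) = 3, d(50) = 6, d(51) = 4, d(52) = 6, d(53) = 2, d(54) = 8, d(55) = 4, d(56) = 8, d(57) = 4, d(58) = 4, d(59) = 2, d(60) = 12, d(61) = 2, d(62) = 4, d(63) = 6, d(64) = 7, d(65) = 4, d(66) = 8, d(67) = 2, d(68) = 6, d(69) = 4, d(70) = 8, d(71) = 2, d(72) = 12, d(73) = 2, d(74) = 4, d(75) = 6, d(76) = 6, d(77) = 4, d(78) = 8, d(79) = 2, d(80) = 10, d(81) = 5, d(82) = 4, d(83) = 2, d(84) = 12, d(85) = 4, d(86) = 4, d(87) = 4, d(88) = 8, d(89) = 2, d(90) = 12, d(91) = 4, d(92) = 6, d(93) = 4, d(94) = 4, d(95) = 4, d(96) = 12, d(97) = 2, d(98) = 6, d(99) = 6, d(100) = 9, d(101) = 2, d(102) = 8, d(103) = 2, d(104) = 8, d(105) = 8, d(106) = 4, d(107) = 2, d(108) = 12, d(109) = 2, d(110) = 8, d(111) = 4, d(112) = 10, d(113) = 2, d(114) = 8, d(115) = 4, d(116) = 6, d(117) = 6, d(118) = 4, d(119) = 4, d(120) = 16, d(121) = 3, d(122) = 4, d(123) = 4, d(124) = 6, d(125) = 4, d(126) = 12, d(127) = 2, d(128) = 8, d(129) = 4, d(130) = 8, d(131) = 2, d(132) = 12, d(133) = 4, d(134) = 4, d(135) = 8, d(136) = 8, d(137) = 2, d(138) = 8, d(139) = 2, d(140) = 12, d(141) = 4, d(142) = 4, d(143) = 4, d(144) = 15, d(145) = 4, d(146) = 4, d(147) = 6, d(148) = 6, d(149) = 2, d(150) = 12, d(151) = 2, d(152) = 8, d(153) = 6, d(154) = 8, d(155) = 4, d(156) = 12, d(157) = 2, d(158) = 4, d(159) = 4, d(160) = 12, d(161) = 4, d(162) = 10, d(163) = 2, d(164) = 6, d(165) = 8, d(166) = 4, d(167) = 2, d(168) = 16, d(169) = 3, d(170) = 8, d(171) = 6, d(172) = 6, d(173) = 2, d(174) = 8, d(175) = 6, d(176) = 10, d(177) = 4, d(178) = 4, d(179) = 2, d(180) = 18, d(181) = 2, d(182) = 8, d(183) = 4, d(184) = 8, d(185) = 4, d(186) = 8, d(187) = 4, d(188) = 6, d(189) = 8, d(190) = 8, d(191) = 2, d(192) = 14, d(193) = 2, d(194) = 4, d(195) = 8, d(196) = 9, d(197) = 2, d(198) = 12. Summing all 198 values: 1084. (Dirichlet's divisor formula: Σ_{n ≤ x} d(n) = x ln(x) + (2γ − 1) x + O(√x). For x = 198, the asymptotic estimate is ≈ 1077.65.)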